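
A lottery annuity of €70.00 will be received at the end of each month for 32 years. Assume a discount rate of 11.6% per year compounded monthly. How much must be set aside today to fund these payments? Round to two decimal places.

This is an ordinary annuity: 384 payments of €70.00 at the end of each month.
Periodic rate r = 0.116/12 per month; n is counted in months.
PV = PMT × [(1 − (1+r)^−n)/r] = 70 × [1 − (1+r)^−384] / r = €7,061.30

€7,061.30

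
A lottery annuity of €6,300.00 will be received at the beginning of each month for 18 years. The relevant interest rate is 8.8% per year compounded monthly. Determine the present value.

This is an annuity due: 216 payments of €6,300.00 at the beginning of each month.
Periodic rate r = 0.088/12 per month; n is counted in months.
PV = PMT × [(1 − (1+r)^−n)/r] × (1+r) = 6,300 × [1 − (1+r)^−216] / r × (1+r) = €686,824.41

€686,824.41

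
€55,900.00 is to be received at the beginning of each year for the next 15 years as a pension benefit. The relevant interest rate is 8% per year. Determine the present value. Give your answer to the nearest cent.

€516,752.85

This is an annuity due: 15 payments of €55,900.00 at the beginning of each year.
Periodic rate r = 0.08 per year.
PV = PMT × [(1 − (1+r)^−n)/r] × (1+r) = 55,900 × [1 − (1+r)^−15] / r × (1+r) = €516,752.85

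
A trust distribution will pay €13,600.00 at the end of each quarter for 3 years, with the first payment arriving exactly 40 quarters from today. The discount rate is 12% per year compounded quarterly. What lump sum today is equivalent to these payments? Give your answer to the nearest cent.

Ordinary annuity of 12 payments, first payment at period 40.
Periodic rate r = 0.12/4 per quarter; n is counted in quarters.
The ordinary-annuity PV formula values the stream one period before the first payment (period 39); discount that back 39 periods:
PV₀ = 13,600 × [1 − (1+r)^−12] / r × (1+r)^−39 = €42,744.96

€42,744.96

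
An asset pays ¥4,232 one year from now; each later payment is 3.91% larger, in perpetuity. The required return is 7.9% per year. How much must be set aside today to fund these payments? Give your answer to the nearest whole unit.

¥106,065

Periodic rate r = 0.079 per year.
Growing perpetuity (Gordon): PV = PMT₁ / (r − g) = 4,232 / (r − 0.0391) = ¥106,065.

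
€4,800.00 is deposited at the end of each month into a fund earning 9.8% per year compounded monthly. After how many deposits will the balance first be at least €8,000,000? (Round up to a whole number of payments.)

Periodic rate r = 0.098/12 per month; n is counted in months.
Ordinary annuity FV: 8,000,000 = 4,800 × [((1+r)^n − 1)/r].
(1+r)^n = 1 + 8,000,000 × r / 4,800, so n = ln(1 + 8,000,000·r/4,800) / ln(1+r) = 329.72.
Round up to a whole number of payments: n = 330.

330 payments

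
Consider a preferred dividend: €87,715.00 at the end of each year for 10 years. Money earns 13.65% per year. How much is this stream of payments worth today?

€463,850.42

This is an ordinary annuity: 10 payments of €87,715.00 at the end of each year.
Periodic rate r = 0.1365 per year.
PV = PMT × [(1 − (1+r)^−n)/r] = 87,715 × [1 − (1+r)^−10] / r = €463,850.42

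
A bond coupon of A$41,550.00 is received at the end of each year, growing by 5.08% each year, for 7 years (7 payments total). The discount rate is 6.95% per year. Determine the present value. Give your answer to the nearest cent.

Periodic rate r = 0.0695 per year.
Growing ordinary annuity: PV = PMT₁ × [1 − ((1+g)/(1+r))^n] / (r − g) = 41,550 × [1 − ((1+0.0508)/(1+r))^7] / (r − 0.0508) = A$258,093.06.

A$258,093.06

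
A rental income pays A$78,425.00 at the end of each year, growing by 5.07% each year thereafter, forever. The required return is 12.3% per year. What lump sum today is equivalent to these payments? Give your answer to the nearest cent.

Periodic rate r = 0.123 per year.
Growing perpetuity (Gordon): PV = PMT₁ / (r − g) = 78,425 / (r − 0.0507) = A$1,084,716.46.

A$1,084,716.46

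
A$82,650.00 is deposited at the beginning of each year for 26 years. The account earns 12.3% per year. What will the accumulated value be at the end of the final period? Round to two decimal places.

A$14,647,896.94

This is an annuity due: 26 deposits of A$82,650.00 at the beginning of each year.
Periodic rate r = 0.123 per year.
FV = PMT × [((1+r)^n − 1)/r] × (1+r) = 82,650 × [(1+r)^26 − 1] / r × (1+r) = A$14,647,896.94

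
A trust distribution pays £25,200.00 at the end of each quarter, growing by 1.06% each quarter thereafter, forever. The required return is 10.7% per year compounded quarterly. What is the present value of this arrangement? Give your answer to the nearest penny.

Periodic rate r = 0.107/4 per quarter.
Growing perpetuity (Gordon): PV = PMT₁ / (r − g) = 25,200 / (r − 0.0106) = £1,560,371.52.

£1,560,371.52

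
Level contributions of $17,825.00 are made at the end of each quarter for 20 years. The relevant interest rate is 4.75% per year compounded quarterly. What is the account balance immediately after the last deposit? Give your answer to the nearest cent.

This is an ordinary annuity: 80 deposits of $17,825.00 at the end of each quarter.
Periodic rate r = 0.0475/4 per quarter; n is counted in quarters.
FV = PMT × [((1+r)^n − 1)/r] = 17,825 × [(1+r)^80 − 1] / r = $2,358,573.23

$2,358,573.23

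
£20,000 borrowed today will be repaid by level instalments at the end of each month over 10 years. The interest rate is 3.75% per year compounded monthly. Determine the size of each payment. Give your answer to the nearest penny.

Level ordinary annuity; solve PV = PMT × [(1 − (1+r)^−n)/r] for PMT.
Periodic rate r = 0.0375/12 per month; n is counted in months.
With n = 120: PMT = 20,000 / ([(1 − (1+r)^−n)/r]) = £200.12

£200.12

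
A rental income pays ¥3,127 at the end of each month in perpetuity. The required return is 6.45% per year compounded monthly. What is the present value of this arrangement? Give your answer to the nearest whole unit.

¥581,767

Periodic rate r = 0.0645/12 per month.
Level perpetuity: PV = PMT / r = 3,127 / (0.0645/12) = ¥581,767.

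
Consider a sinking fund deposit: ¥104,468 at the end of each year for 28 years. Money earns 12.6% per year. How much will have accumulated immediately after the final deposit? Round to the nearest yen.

¥22,168,762

This is an ordinary annuity: 28 deposits of ¥104,468 at the end of each year.
Periodic rate r = 0.126 per year.
FV = PMT × [((1+r)^n − 1)/r] = 104,468 × [(1+r)^28 − 1] / r = ¥22,168,762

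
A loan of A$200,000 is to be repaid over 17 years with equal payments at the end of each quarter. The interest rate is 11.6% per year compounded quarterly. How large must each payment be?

A$6,768.88

Level ordinary annuity; solve PV = PMT × [(1 − (1+r)^−n)/r] for PMT.
Periodic rate r = 0.116/4 per quarter; n is counted in quarters.
With n = 68: PMT = 200,000 / ([(1 − (1+r)^−n)/r]) = A$6,768.88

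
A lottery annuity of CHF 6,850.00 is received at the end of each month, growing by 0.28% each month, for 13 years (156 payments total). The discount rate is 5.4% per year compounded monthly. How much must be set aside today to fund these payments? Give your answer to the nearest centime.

CHF 935,659.13

Periodic rate r = 0.054/12 per month; n is counted in months.
Growing ordinary annuity: PV = PMT₁ × [1 − ((1+g)/(1+r))^n] / (r − g) = 6,850 × [1 − ((1+0.0028)/(1+r))^156] / (r − 0.0028) = CHF 935,659.13.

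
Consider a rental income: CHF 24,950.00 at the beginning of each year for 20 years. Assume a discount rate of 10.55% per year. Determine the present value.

CHF 226,270.50

This is an annuity due: 20 payments of CHF 24,950.00 at the beginning of each year.
Periodic rate r = 0.1055 per year.
PV = PMT × [(1 − (1+r)^−n)/r] × (1+r) = 24,950 × [1 − (1+r)^−20] / r × (1+r) = CHF 226,270.50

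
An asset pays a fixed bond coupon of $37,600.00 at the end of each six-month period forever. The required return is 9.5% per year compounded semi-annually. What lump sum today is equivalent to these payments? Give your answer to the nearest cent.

$791,578.95

Periodic rate r = 0.095/2 per half-year.
Level perpetuity: PV = PMT / r = 37,600 / (0.095/2) = $791,578.95.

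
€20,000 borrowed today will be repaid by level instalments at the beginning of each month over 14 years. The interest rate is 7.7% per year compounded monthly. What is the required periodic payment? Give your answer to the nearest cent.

€193.63

Level annuity due; solve PV = PMT × [(1 − (1+r)^−n)/r] × (1+r) for PMT.
Periodic rate r = 0.077/12 per month; n is counted in months.
With n = 168: PMT = 20,000 / ([(1 − (1+r)^−n)/r] × (1+r)) = €193.63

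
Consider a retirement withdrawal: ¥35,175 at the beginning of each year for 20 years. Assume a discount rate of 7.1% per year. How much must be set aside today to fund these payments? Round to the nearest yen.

This is an annuity due: 20 payments of ¥35,175 at the beginning of each year.
Periodic rate r = 0.071 per year.
PV = PMT × [(1 − (1+r)^−n)/r] × (1+r) = 35,175 × [1 − (1+r)^−20] / r × (1+r) = ¥396,019

¥396,019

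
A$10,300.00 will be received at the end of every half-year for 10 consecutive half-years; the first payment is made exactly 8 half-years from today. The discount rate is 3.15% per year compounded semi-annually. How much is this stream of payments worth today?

Ordinary annuity of 10 payments, first payment at period 8.
Periodic rate r = 0.0315/2 per half-year; n is counted in half-years.
The ordinary-annuity PV formula values the stream one period before the first payment (period 7); discount that back 7 periods:
PV₀ = 10,300 × [1 − (1+r)^−10] / r × (1+r)^−7 = A$84,808.47

A$84,808.47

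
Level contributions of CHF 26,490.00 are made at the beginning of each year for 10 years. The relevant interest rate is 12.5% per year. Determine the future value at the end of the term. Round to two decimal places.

CHF 535,783.81

This is an annuity due: 10 deposits of CHF 26,490.00 at the beginning of each year.
Periodic rate r = 0.125 per year.
FV = PMT × [((1+r)^n − 1)/r] × (1+r) = 26,490 × [(1+r)^10 − 1] / r × (1+r) = CHF 535,783.81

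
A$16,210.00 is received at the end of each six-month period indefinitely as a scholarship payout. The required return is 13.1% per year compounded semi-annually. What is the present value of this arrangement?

Periodic rate r = 0.131/2 per half-year.
Level perpetuity: PV = PMT / r = 16,210 / (0.131/2) = A$247,480.92.

A$247,480.92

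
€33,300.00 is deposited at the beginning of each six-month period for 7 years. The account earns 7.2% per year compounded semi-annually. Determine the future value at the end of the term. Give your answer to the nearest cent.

This is an annuity due: 14 deposits of €33,300.00 at the beginning of each six-month period.
Periodic rate r = 0.072/2 per half-year; n is counted in half-years.
FV = PMT × [((1+r)^n − 1)/r] × (1+r) = 33,300 × [(1+r)^14 − 1] / r × (1+r) = €614,009.59

€614,009.59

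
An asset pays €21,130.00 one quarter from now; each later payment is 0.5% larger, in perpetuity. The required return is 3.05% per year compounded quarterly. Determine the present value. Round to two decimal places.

€8,049,523.81

Periodic rate r = 0.0305/4 per quarter.
Growing perpetuity (Gordon): PV = PMT₁ / (r − g) = 21,130 / (r − 0.005) = €8,049,523.81.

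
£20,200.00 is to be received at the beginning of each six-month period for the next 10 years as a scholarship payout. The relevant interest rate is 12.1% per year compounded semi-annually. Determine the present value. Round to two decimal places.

£244,715.56

This is an annuity due: 20 payments of £20,200.00 at the beginning of each six-month period.
Periodic rate r = 0.121/2 per half-year; n is counted in half-years.
PV = PMT × [(1 − (1+r)^−n)/r] × (1+r) = 20,200 × [1 − (1+r)^−20] / r × (1+r) = £244,715.56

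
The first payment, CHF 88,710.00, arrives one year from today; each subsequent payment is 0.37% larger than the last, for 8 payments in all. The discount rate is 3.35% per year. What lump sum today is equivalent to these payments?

CHF 621,233.08

Periodic rate r = 0.0335 per year.
Growing ordinary annuity: PV = PMT₁ × [1 − ((1+g)/(1+r))^n] / (r − g) = 88,710 × [1 − ((1+0.0037)/(1+r))^8] / (r − 0.0037) = CHF 621,233.08.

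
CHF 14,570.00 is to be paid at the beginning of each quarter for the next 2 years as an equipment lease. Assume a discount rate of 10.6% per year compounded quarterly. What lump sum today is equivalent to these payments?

This is an annuity due: 8 payments of CHF 14,570.00 at the beginning of each quarter.
Periodic rate r = 0.106/4 per quarter; n is counted in quarters.
PV = PMT × [(1 − (1+r)^−n)/r] × (1+r) = 14,570 × [1 − (1+r)^−8] / r × (1+r) = CHF 106,554.74

CHF 106,554.74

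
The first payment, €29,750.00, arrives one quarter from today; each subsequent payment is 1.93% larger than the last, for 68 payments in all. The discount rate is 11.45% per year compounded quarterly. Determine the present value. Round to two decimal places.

Periodic rate r = 0.1145/4 per quarter; n is counted in quarters.
Growing ordinary annuity: PV = PMT₁ × [1 − ((1+g)/(1+r))^n] / (r − g) = 29,750 × [1 − ((1+0.0193)/(1+r))^68] / (r − 0.0193) = €1,472,856.80.

€1,472,856.80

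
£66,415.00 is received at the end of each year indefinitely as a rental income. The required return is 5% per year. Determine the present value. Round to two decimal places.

Periodic rate r = 0.05 per year.
Level perpetuity: PV = PMT / r = 66,415 / (0.05) = £1,328,300.00.

£1,328,300.00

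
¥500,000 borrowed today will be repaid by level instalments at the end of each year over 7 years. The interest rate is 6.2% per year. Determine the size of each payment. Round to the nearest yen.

Level ordinary annuity; solve PV = PMT × [(1 − (1+r)^−n)/r] for PMT.
Periodic rate r = 0.062 per year.
With n = 7: PMT = 500,000 / ([(1 − (1+r)^−n)/r]) = ¥90,205

¥90,205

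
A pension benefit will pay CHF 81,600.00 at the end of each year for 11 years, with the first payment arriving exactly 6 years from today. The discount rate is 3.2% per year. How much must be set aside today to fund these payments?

CHF 637,908.61

Ordinary annuity of 11 payments, first payment at period 6.
Periodic rate r = 0.032 per year.
The ordinary-annuity PV formula values the stream one period before the first payment (period 5); discount that back 5 periods:
PV₀ = 81,600 × [1 − (1+r)^−11] / r × (1+r)^−5 = CHF 637,908.61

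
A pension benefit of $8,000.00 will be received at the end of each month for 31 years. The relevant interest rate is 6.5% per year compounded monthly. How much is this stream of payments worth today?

$1,278,945.48

This is an ordinary annuity: 372 payments of $8,000.00 at the end of each month.
Periodic rate r = 0.065/12 per month; n is counted in months.
PV = PMT × [(1 − (1+r)^−n)/r] = 8,000 × [1 − (1+r)^−372] / r = $1,278,945.48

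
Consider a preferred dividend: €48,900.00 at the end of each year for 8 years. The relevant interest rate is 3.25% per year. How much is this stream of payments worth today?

This is an ordinary annuity: 8 payments of €48,900.00 at the end of each year.
Periodic rate r = 0.0325 per year.
PV = PMT × [(1 − (1+r)^−n)/r] = 48,900 × [1 − (1+r)^−8] / r = €339,671.47

€339,671.47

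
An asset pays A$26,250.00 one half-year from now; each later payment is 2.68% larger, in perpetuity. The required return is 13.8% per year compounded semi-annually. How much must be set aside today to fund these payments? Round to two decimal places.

Periodic rate r = 0.138/2 per half-year.
Growing perpetuity (Gordon): PV = PMT₁ / (r − g) = 26,250 / (r − 0.0268) = A$622,037.91.

A$622,037.91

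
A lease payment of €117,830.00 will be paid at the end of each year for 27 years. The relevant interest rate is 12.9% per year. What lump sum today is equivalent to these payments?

This is an ordinary annuity: 27 payments of €117,830.00 at the end of each year.
Periodic rate r = 0.129 per year.
PV = PMT × [(1 − (1+r)^−n)/r] = 117,830 × [1 − (1+r)^−27] / r = €878,902.06

€878,902.06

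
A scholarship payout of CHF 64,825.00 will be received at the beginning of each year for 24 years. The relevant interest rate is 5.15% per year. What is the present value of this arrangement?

This is an annuity due: 24 payments of CHF 64,825.00 at the beginning of each year.
Periodic rate r = 0.0515 per year.
PV = PMT × [(1 − (1+r)^−n)/r] × (1+r) = 64,825 × [1 − (1+r)^−24] / r × (1+r) = CHF 926,990.98

CHF 926,990.98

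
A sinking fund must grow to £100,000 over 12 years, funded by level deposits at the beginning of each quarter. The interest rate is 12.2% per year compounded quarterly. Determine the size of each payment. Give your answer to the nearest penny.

£916.43

Level annuity due; solve FV = PMT × [((1+r)^n − 1)/r] × (1+r) for PMT.
Periodic rate r = 0.122/4 per quarter; n is counted in quarters.
With n = 48: PMT = 100,000 / ([((1+r)^n − 1)/r] × (1+r)) = £916.43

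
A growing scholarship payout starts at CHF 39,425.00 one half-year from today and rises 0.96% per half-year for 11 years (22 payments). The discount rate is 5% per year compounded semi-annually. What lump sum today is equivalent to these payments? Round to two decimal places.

Periodic rate r = 0.05/2 per half-year; n is counted in half-years.
Growing ordinary annuity: PV = PMT₁ × [1 − ((1+g)/(1+r))^n] / (r − g) = 39,425 × [1 − ((1+0.0096)/(1+r))^22] / (r − 0.0096) = CHF 725,168.89.

CHF 725,168.89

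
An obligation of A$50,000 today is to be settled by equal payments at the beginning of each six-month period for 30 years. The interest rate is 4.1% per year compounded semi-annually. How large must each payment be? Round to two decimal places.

Level annuity due; solve PV = PMT × [(1 − (1+r)^−n)/r] × (1+r) for PMT.
Periodic rate r = 0.041/2 per half-year; n is counted in half-years.
With n = 60: PMT = 50,000 / ([(1 − (1+r)^−n)/r] × (1+r)) = A$1,426.62

A$1,426.62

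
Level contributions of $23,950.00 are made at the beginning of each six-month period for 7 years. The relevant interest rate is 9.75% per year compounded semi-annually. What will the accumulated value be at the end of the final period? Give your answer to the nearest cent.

This is an annuity due: 14 deposits of $23,950.00 at the beginning of each six-month period.
Periodic rate r = 0.0975/2 per half-year; n is counted in half-years.
FV = PMT × [((1+r)^n − 1)/r] × (1+r) = 23,950 × [(1+r)^14 − 1] / r × (1+r) = $488,021.04

$488,021.04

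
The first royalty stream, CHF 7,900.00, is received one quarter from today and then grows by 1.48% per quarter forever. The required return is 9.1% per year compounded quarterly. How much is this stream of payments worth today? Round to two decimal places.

Periodic rate r = 0.091/4 per quarter.
Growing perpetuity (Gordon): PV = PMT₁ / (r − g) = 7,900 / (r − 0.0148) = CHF 993,710.69.

CHF 993,710.69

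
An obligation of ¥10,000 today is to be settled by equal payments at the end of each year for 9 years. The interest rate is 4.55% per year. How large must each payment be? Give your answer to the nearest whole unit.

Level ordinary annuity; solve PV = PMT × [(1 − (1+r)^−n)/r] for PMT.
Periodic rate r = 0.0455 per year.
With n = 9: PMT = 10,000 / ([(1 − (1+r)^−n)/r]) = ¥1,379

¥1,379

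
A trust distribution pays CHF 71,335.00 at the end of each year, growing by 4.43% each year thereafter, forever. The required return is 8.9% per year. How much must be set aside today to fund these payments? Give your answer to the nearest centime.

CHF 1,595,861.30

Periodic rate r = 0.089 per year.
Growing perpetuity (Gordon): PV = PMT₁ / (r − g) = 71,335 / (r − 0.0443) = CHF 1,595,861.30.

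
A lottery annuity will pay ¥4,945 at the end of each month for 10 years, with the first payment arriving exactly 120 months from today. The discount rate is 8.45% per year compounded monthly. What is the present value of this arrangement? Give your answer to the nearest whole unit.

¥173,415

Ordinary annuity of 120 payments, first payment at period 120.
Periodic rate r = 0.0845/12 per month; n is counted in months.
The ordinary-annuity PV formula values the stream one period before the first payment (period 119); discount that back 119 periods:
PV₀ = 4,945 × [1 − (1+r)^−120] / r × (1+r)^−119 = ¥173,415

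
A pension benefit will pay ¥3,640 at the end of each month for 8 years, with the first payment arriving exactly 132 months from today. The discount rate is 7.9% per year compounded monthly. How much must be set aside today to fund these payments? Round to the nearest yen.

Ordinary annuity of 96 payments, first payment at period 132.
Periodic rate r = 0.079/12 per month; n is counted in months.
The ordinary-annuity PV formula values the stream one period before the first payment (period 131); discount that back 131 periods:
PV₀ = 3,640 × [1 − (1+r)^−96] / r × (1+r)^−131 = ¥109,396

¥109,396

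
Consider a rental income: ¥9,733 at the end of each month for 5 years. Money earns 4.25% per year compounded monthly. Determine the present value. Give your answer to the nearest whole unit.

This is an ordinary annuity: 60 payments of ¥9,733 at the end of each month.
Periodic rate r = 0.0425/12 per month; n is counted in months.
PV = PMT × [(1 − (1+r)^−n)/r] = 9,733 × [1 − (1+r)^−60] / r = ¥525,269

¥525,269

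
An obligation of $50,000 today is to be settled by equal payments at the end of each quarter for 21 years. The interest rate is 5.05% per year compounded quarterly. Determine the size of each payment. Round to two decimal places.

Level ordinary annuity; solve PV = PMT × [(1 − (1+r)^−n)/r] for PMT.
Periodic rate r = 0.0505/4 per quarter; n is counted in quarters.
With n = 84: PMT = 50,000 / ([(1 − (1+r)^−n)/r]) = $969.05

$969.05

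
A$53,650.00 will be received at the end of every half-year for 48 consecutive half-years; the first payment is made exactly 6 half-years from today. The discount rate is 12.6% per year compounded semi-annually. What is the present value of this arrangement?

Ordinary annuity of 48 payments, first payment at period 6.
Periodic rate r = 0.126/2 per half-year; n is counted in half-years.
The ordinary-annuity PV formula values the stream one period before the first payment (period 5); discount that back 5 periods:
PV₀ = 53,650 × [1 − (1+r)^−48] / r × (1+r)^−5 = A$594,009.60

A$594,009.60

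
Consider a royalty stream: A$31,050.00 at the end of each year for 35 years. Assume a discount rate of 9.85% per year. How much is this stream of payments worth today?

A$303,462.58

This is an ordinary annuity: 35 payments of A$31,050.00 at the end of each year.
Periodic rate r = 0.0985 per year.
PV = PMT × [(1 − (1+r)^−n)/r] = 31,050 × [1 − (1+r)^−35] / r = A$303,462.58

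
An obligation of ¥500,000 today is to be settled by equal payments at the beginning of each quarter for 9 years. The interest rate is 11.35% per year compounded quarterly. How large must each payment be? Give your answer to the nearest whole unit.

Level annuity due; solve PV = PMT × [(1 − (1+r)^−n)/r] × (1+r) for PMT.
Periodic rate r = 0.1135/4 per quarter; n is counted in quarters.
With n = 36: PMT = 500,000 / ([(1 − (1+r)^−n)/r] × (1+r)) = ¥21,733

¥21,733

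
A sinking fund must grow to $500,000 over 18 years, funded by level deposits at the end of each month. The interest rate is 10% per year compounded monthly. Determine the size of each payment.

$832.55

Level ordinary annuity; solve FV = PMT × [((1+r)^n − 1)/r] for PMT.
Periodic rate r = 0.1/12 per month; n is counted in months.
With n = 216: PMT = 500,000 / ([((1+r)^n − 1)/r]) = $832.55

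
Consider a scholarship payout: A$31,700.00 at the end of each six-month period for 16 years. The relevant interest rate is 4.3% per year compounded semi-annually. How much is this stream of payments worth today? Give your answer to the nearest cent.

This is an ordinary annuity: 32 payments of A$31,700.00 at the end of each six-month period.
Periodic rate r = 0.043/2 per half-year; n is counted in half-years.
PV = PMT × [(1 − (1+r)^−n)/r] = 31,700 × [1 − (1+r)^−32] / r = A$727,982.00

A$727,982.00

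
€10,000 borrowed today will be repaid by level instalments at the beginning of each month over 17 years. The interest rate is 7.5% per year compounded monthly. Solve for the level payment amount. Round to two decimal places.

€86.33

Level annuity due; solve PV = PMT × [(1 − (1+r)^−n)/r] × (1+r) for PMT.
Periodic rate r = 0.075/12 per month; n is counted in months.
With n = 204: PMT = 10,000 / ([(1 − (1+r)^−n)/r] × (1+r)) = €86.33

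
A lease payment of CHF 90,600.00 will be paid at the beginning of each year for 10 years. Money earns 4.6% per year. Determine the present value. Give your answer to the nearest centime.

CHF 746,195.96

This is an annuity due: 10 payments of CHF 90,600.00 at the beginning of each year.
Periodic rate r = 0.046 per year.
PV = PMT × [(1 − (1+r)^−n)/r] × (1+r) = 90,600 × [1 − (1+r)^−10] / r × (1+r) = CHF 746,195.96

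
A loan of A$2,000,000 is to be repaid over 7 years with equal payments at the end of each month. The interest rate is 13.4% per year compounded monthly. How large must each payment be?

A$36,820.26

Level ordinary annuity; solve PV = PMT × [(1 − (1+r)^−n)/r] for PMT.
Periodic rate r = 0.134/12 per month; n is counted in months.
With n = 84: PMT = 2,000,000 / ([(1 − (1+r)^−n)/r]) = A$36,820.26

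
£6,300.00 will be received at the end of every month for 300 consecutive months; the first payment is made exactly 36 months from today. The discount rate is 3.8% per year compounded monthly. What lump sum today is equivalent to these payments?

Ordinary annuity of 300 payments, first payment at period 36.
Periodic rate r = 0.038/12 per month; n is counted in months.
The ordinary-annuity PV formula values the stream one period before the first payment (period 35); discount that back 35 periods:
PV₀ = 6,300 × [1 − (1+r)^−300] / r × (1+r)^−35 = £1,091,219.86

£1,091,219.86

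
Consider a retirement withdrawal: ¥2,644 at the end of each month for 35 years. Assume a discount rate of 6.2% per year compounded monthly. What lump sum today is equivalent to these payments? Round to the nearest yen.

¥452,985

This is an ordinary annuity: 420 payments of ¥2,644 at the end of each month.
Periodic rate r = 0.062/12 per month; n is counted in months.
PV = PMT × [(1 − (1+r)^−n)/r] = 2,644 × [1 − (1+r)^−420] / r = ¥452,985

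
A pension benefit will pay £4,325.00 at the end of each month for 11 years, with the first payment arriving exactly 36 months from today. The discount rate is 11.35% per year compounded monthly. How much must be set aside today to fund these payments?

Ordinary annuity of 132 payments, first payment at period 36.
Periodic rate r = 0.1135/12 per month; n is counted in months.
The ordinary-annuity PV formula values the stream one period before the first payment (period 35); discount that back 35 periods:
PV₀ = 4,325 × [1 − (1+r)^−132] / r × (1+r)^−35 = £233,979.15

£233,979.15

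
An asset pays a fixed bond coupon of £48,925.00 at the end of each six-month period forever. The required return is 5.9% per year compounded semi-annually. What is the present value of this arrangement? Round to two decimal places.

Periodic rate r = 0.059/2 per half-year.
Level perpetuity: PV = PMT / r = 48,925 / (0.059/2) = £1,658,474.58.

£1,658,474.58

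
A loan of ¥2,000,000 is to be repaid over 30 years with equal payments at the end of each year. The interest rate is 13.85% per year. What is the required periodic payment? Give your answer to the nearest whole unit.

Level ordinary annuity; solve PV = PMT × [(1 − (1+r)^−n)/r] for PMT.
Periodic rate r = 0.1385 per year.
With n = 30: PMT = 2,000,000 / ([(1 − (1+r)^−n)/r]) = ¥282,774

¥282,774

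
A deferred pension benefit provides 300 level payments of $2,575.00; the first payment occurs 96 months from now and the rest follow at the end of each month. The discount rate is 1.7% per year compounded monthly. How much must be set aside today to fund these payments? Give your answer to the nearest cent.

Ordinary annuity of 300 payments, first payment at period 96.
Periodic rate r = 0.017/12 per month; n is counted in months.
The ordinary-annuity PV formula values the stream one period before the first payment (period 95); discount that back 95 periods:
PV₀ = 2,575 × [1 − (1+r)^−300] / r × (1+r)^−95 = $549,819.76

$549,819.76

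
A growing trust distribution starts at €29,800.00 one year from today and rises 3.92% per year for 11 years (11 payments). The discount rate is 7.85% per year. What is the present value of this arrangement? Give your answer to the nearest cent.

Periodic rate r = 0.0785 per year.
Growing ordinary annuity: PV = PMT₁ × [1 − ((1+g)/(1+r))^n] / (r − g) = 29,800 × [1 − ((1+0.0392)/(1+r))^11] / (r − 0.0392) = €254,197.70.

€254,197.70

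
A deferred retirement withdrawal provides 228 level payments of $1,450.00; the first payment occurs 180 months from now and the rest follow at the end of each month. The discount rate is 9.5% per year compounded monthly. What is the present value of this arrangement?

Ordinary annuity of 228 payments, first payment at period 180.
Periodic rate r = 0.095/12 per month; n is counted in months.
The ordinary-annuity PV formula values the stream one period before the first payment (period 179); discount that back 179 periods:
PV₀ = 1,450 × [1 − (1+r)^−228] / r × (1+r)^−179 = $37,253.49

$37,253.49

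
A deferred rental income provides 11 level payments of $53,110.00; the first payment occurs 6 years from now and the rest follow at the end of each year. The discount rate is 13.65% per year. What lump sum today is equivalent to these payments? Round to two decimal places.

Ordinary annuity of 11 payments, first payment at period 6.
Periodic rate r = 0.1365 per year.
The ordinary-annuity PV formula values the stream one period before the first payment (period 5); discount that back 5 periods:
PV₀ = 53,110 × [1 − (1+r)^−11] / r × (1+r)^−5 = $154,982.56

$154,982.56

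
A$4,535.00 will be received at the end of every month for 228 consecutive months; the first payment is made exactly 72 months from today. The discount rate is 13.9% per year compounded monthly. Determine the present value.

Ordinary annuity of 228 payments, first payment at period 72.
Periodic rate r = 0.139/12 per month; n is counted in months.
The ordinary-annuity PV formula values the stream one period before the first payment (period 71); discount that back 71 periods:
PV₀ = 4,535 × [1 − (1+r)^−228] / r × (1+r)^−71 = A$160,322.87

A$160,322.87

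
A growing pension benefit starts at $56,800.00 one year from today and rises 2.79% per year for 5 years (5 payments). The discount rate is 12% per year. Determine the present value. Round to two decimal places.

$215,158.67

Periodic rate r = 0.12 per year.
Growing ordinary annuity: PV = PMT₁ × [1 − ((1+g)/(1+r))^n] / (r − g) = 56,800 × [1 − ((1+0.0279)/(1+r))^5] / (r − 0.0279) = $215,158.67.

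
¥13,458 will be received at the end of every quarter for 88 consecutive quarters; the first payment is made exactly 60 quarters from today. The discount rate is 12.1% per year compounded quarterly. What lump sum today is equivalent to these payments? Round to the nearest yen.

Ordinary annuity of 88 payments, first payment at period 60.
Periodic rate r = 0.121/4 per quarter; n is counted in quarters.
The ordinary-annuity PV formula values the stream one period before the first payment (period 59); discount that back 59 periods:
PV₀ = 13,458 × [1 − (1+r)^−88] / r × (1+r)^−59 = ¥71,105

¥71,105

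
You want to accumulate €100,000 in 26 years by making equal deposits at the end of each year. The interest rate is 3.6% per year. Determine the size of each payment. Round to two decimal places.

Level ordinary annuity; solve FV = PMT × [((1+r)^n − 1)/r] for PMT.
Periodic rate r = 0.036 per year.
With n = 26: PMT = 100,000 / ([((1+r)^n − 1)/r]) = €2,387.03

€2,387.03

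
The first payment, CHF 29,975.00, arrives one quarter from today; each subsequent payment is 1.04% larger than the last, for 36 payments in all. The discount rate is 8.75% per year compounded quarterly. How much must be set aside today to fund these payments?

CHF 872,610.95

Periodic rate r = 0.0875/4 per quarter; n is counted in quarters.
Growing ordinary annuity: PV = PMT₁ × [1 − ((1+g)/(1+r))^n] / (r − g) = 29,975 × [1 − ((1+0.0104)/(1+r))^36] / (r − 0.0104) = CHF 872,610.95.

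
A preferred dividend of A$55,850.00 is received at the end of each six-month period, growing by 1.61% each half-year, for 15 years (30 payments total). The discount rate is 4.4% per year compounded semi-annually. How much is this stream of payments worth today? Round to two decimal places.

Periodic rate r = 0.044/2 per half-year; n is counted in half-years.
Growing ordinary annuity: PV = PMT₁ × [1 − ((1+g)/(1+r))^n] / (r − g) = 55,850 × [1 − ((1+0.0161)/(1+r))^30] / (r − 0.0161) = A$1,509,312.85.

A$1,509,312.85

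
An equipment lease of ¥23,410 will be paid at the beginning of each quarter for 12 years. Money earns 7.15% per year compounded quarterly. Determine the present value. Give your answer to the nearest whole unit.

¥763,531

This is an annuity due: 48 payments of ¥23,410 at the beginning of each quarter.
Periodic rate r = 0.0715/4 per quarter; n is counted in quarters.
PV = PMT × [(1 − (1+r)^−n)/r] × (1+r) = 23,410 × [1 − (1+r)^−48] / r × (1+r) = ¥763,531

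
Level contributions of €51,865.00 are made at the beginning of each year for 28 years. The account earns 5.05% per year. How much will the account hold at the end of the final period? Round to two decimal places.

This is an annuity due: 28 deposits of €51,865.00 at the beginning of each year.
Periodic rate r = 0.0505 per year.
FV = PMT × [((1+r)^n − 1)/r] × (1+r) = 51,865 × [(1+r)^28 − 1] / r × (1+r) = €3,207,267.97

€3,207,267.97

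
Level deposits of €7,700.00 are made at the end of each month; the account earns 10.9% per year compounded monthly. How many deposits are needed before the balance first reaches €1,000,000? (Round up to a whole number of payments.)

87 payments

Periodic rate r = 0.109/12 per month; n is counted in months.
Ordinary annuity FV: 1,000,000 = 7,700 × [((1+r)^n − 1)/r].
(1+r)^n = 1 + 1,000,000 × r / 7,700, so n = ln(1 + 1,000,000·r/7,700) / ln(1+r) = 86.17.
Round up to a whole number of payments: n = 87.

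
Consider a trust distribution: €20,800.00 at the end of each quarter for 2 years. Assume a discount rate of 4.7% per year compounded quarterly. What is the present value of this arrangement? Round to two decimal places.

€157,935.38

This is an ordinary annuity: 8 payments of €20,800.00 at the end of each quarter.
Periodic rate r = 0.047/4 per quarter; n is counted in quarters.
PV = PMT × [(1 − (1+r)^−n)/r] = 20,800 × [1 − (1+r)^−8] / r = €157,935.38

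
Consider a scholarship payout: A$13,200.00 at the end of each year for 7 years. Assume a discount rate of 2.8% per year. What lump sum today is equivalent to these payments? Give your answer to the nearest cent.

This is an ordinary annuity: 7 payments of A$13,200.00 at the end of each year.
Periodic rate r = 0.028 per year.
PV = PMT × [(1 − (1+r)^−n)/r] = 13,200 × [1 − (1+r)^−7] / r = A$82,863.20

A$82,863.20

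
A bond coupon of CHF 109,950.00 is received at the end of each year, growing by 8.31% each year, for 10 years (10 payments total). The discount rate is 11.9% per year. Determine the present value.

CHF 852,199.75

Periodic rate r = 0.119 per year.
Growing ordinary annuity: PV = PMT₁ × [1 − ((1+g)/(1+r))^n] / (r − g) = 109,950 × [1 − ((1+0.0831)/(1+r))^10] / (r − 0.0831) = CHF 852,199.75.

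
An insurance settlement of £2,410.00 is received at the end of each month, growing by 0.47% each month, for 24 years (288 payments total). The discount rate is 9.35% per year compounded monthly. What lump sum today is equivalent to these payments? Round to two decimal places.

Periodic rate r = 0.0935/12 per month; n is counted in months.
Growing ordinary annuity: PV = PMT₁ × [1 − ((1+g)/(1+r))^n] / (r − g) = 2,410 × [1 − ((1+0.0047)/(1+r))^288] / (r − 0.0047) = £457,757.45.

£457,757.45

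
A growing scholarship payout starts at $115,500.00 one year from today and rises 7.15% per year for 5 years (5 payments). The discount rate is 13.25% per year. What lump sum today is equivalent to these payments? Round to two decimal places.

$457,880.56

Periodic rate r = 0.1325 per year.
Growing ordinary annuity: PV = PMT₁ × [1 − ((1+g)/(1+r))^n] / (r − g) = 115,500 × [1 − ((1+0.0715)/(1+r))^5] / (r − 0.0715) = $457,880.56.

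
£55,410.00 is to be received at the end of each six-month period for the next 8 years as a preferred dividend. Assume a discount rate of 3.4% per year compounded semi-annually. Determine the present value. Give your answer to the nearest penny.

£770,531.63

This is an ordinary annuity: 16 payments of £55,410.00 at the end of each six-month period.
Periodic rate r = 0.034/2 per half-year; n is counted in half-years.
PV = PMT × [(1 − (1+r)^−n)/r] = 55,410 × [1 − (1+r)^−16] / r = £770,531.63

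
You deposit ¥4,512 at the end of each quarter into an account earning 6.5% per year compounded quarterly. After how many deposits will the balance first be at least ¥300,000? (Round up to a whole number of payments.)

Periodic rate r = 0.065/4 per quarter; n is counted in quarters.
Ordinary annuity FV: 300,000 = 4,512 × [((1+r)^n − 1)/r].
(1+r)^n = 1 + 300,000 × r / 4,512, so n = ln(1 + 300,000·r/4,512) / ln(1+r) = 45.45.
Round up to a whole number of payments: n = 46.

46 payments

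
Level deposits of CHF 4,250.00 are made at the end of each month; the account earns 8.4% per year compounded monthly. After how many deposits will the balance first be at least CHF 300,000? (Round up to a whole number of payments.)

Periodic rate r = 0.084/12 per month; n is counted in months.
Ordinary annuity FV: 300,000 = 4,250 × [((1+r)^n − 1)/r].
(1+r)^n = 1 + 300,000 × r / 4,250, so n = ln(1 + 300,000·r/4,250) / ln(1+r) = 57.56.
Round up to a whole number of payments: n = 58.

58 payments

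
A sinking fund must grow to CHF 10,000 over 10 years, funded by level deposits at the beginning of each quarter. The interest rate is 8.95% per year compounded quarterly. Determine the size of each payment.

Level annuity due; solve FV = PMT × [((1+r)^n − 1)/r] × (1+r) for PMT.
Periodic rate r = 0.0895/4 per quarter; n is counted in quarters.
With n = 40: PMT = 10,000 / ([((1+r)^n − 1)/r] × (1+r)) = CHF 153.76

CHF 153.76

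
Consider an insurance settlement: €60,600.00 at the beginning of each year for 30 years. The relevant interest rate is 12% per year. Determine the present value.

€546,721.45

This is an annuity due: 30 payments of €60,600.00 at the beginning of each year.
Periodic rate r = 0.12 per year.
PV = PMT × [(1 − (1+r)^−n)/r] × (1+r) = 60,600 × [1 − (1+r)^−30] / r × (1+r) = €546,721.45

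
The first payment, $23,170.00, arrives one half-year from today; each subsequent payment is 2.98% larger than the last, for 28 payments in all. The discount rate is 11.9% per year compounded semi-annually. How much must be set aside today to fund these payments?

$428,231.23

Periodic rate r = 0.119/2 per half-year; n is counted in half-years.
Growing ordinary annuity: PV = PMT₁ × [1 − ((1+g)/(1+r))^n] / (r − g) = 23,170 × [1 − ((1+0.0298)/(1+r))^28] / (r − 0.0298) = $428,231.23.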